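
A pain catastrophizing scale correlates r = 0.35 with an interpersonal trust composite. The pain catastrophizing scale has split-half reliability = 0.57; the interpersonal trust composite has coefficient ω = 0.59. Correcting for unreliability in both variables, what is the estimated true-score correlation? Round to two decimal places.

0.60

r_true = r_obs / √(r_xx · r_yy) = 0.35 / √(0.57 × 0.59) = 0.35 / √0.3363 = 0.35 / 0.5799 ≈ 0.60.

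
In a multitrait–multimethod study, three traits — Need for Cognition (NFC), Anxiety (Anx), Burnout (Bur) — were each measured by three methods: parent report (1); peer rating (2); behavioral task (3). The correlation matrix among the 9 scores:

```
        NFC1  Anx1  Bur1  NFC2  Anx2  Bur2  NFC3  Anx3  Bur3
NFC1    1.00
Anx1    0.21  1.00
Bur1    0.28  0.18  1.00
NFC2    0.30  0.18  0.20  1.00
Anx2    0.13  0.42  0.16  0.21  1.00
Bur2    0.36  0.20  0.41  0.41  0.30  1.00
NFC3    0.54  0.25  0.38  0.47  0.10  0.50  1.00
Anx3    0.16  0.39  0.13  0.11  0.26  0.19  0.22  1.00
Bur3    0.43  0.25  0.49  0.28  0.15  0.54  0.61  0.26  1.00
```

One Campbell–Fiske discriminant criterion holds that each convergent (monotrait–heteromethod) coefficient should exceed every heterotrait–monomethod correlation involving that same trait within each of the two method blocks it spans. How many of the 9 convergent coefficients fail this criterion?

Each convergent coefficient versus the relevant comparison correlations:
NFC (methods 1·2): 0.30 vs {0.21, 0.21, 0.28, 0.41} → fail.
NFC (methods 1·3): 0.54 vs {0.21, 0.22, 0.28, 0.61} → fail.
NFC (methods 2·3): 0.47 vs {0.21, 0.22, 0.41, 0.61} → fail.
Anx (methods 1·2): 0.42 vs {0.21, 0.21, 0.18, 0.30} → pass.
Anx (methods 1·3): 0.39 vs {0.21, 0.22, 0.18, 0.26} → pass.
Anx (methods 2·3): 0.26 vs {0.21, 0.22, 0.30, 0.26} → fail.
Bur (methods 1·2): 0.41 vs {0.28, 0.41, 0.18, 0.30} → fail.
Bur (methods 1·3): 0.49 vs {0.28, 0.61, 0.18, 0.26} → fail.
Bur (methods 2·3): 0.54 vs {0.41, 0.61, 0.30, 0.26} → fail.
7 of 9 fail.

7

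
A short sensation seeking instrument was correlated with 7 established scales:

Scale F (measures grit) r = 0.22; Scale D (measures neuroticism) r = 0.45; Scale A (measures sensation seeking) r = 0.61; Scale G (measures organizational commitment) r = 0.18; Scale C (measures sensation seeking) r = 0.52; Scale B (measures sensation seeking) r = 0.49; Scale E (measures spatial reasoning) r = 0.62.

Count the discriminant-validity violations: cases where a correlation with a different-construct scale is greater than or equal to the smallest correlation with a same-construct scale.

Convergent (same construct = sensation seeking): Scale A, Scale C, Scale B.
Smallest convergent = 0.49. Discriminant values: 0.22, 0.45, 0.18, 0.62; count ≥ 0.49 → 1.

1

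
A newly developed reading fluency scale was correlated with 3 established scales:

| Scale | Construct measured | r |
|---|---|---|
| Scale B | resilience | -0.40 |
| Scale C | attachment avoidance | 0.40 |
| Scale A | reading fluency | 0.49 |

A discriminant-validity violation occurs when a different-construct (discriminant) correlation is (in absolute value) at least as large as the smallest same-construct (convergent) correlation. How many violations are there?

0

Convergent (same construct = reading fluency): Scale A.
Smallest convergent = 0.49. Discriminant |r|: 0.40, 0.40; count ≥ 0.49 → 0.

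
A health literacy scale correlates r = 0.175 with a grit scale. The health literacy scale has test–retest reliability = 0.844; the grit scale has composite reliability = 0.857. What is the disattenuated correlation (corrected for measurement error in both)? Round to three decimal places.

0.206

r_true = r_obs / √(r_xx · r_yy) = 0.175 / √(0.844 × 0.857) = 0.175 / √0.723308 = 0.175 / 0.8505 ≈ 0.206.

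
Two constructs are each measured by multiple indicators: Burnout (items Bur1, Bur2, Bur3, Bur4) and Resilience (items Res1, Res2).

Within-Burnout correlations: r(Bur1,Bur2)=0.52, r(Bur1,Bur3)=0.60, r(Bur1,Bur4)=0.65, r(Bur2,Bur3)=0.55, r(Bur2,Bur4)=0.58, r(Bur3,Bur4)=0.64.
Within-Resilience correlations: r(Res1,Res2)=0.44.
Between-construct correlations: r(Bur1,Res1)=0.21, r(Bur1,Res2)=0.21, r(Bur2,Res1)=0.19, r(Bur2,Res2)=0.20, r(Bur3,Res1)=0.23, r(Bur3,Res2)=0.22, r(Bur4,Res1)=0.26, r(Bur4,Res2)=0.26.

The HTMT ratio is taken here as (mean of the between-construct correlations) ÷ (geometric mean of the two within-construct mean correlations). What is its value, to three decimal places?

0.437

Between-construct mean = 1.78/8 = 0.2225.
Mean within-Bur = 3.54/6 = 0.5900; mean within-Res = 0.44/1 = 0.4400.
Geometric mean = √(0.5900 × 0.4400) = 0.5095.
HTMT = 0.2225 / 0.5095 = 0.437.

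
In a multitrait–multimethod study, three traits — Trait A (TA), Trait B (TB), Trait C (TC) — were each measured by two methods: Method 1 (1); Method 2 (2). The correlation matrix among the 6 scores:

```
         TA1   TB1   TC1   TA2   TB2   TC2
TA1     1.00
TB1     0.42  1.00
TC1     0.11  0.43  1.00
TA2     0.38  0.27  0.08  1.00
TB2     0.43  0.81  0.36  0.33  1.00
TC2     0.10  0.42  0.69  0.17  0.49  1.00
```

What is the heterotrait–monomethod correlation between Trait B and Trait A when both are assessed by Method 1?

Different traits, same method: r(TB1, TA1) = 0.42.

0.42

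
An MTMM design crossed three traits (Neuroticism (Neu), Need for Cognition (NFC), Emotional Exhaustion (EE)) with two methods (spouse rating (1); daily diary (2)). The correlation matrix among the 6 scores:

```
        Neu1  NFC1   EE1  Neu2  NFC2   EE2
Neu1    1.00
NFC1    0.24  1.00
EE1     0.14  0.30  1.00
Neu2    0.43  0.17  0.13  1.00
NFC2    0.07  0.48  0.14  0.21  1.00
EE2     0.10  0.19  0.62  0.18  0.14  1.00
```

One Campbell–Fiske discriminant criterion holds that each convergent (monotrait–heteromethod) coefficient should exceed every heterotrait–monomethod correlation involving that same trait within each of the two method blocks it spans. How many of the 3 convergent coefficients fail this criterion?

0

Convergent coefficients and their comparison sets:
Neu (methods 1·2): 0.43 vs {0.24, 0.21, 0.14, 0.18} → pass.
NFC (methods 1·2): 0.48 vs {0.24, 0.21, 0.30, 0.14} → pass.
EE (methods 1·2): 0.62 vs {0.14, 0.18, 0.30, 0.14} → pass.
0 of 3 fail.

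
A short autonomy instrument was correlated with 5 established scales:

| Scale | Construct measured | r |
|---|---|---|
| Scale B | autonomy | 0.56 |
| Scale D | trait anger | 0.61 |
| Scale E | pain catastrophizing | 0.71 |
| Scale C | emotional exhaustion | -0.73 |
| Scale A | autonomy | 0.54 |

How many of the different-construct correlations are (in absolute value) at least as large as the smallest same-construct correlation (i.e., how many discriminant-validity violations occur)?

Convergent (same construct = autonomy): Scale B, Scale A.
Smallest convergent = 0.54. Discriminant |r|: 0.61, 0.71, 0.73; count ≥ 0.54 → 3.

3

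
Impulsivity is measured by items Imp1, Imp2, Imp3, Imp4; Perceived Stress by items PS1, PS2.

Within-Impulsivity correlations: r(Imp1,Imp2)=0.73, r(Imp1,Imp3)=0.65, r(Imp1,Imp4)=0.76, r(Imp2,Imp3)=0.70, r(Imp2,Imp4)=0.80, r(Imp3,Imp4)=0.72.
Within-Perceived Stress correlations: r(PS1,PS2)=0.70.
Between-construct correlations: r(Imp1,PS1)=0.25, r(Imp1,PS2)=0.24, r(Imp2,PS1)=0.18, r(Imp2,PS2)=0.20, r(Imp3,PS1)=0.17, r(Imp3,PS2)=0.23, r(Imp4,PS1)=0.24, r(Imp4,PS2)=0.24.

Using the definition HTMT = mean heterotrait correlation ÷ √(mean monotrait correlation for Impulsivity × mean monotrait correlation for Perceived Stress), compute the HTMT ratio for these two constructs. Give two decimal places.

Mean heterotrait r = 1.75/8 = 0.2188.
Mean within-Imp = 4.36/6 = 0.7267; mean within-PS = 0.70/1 = 0.7000.
Geometric mean = √(0.7267 × 0.7000) = 0.7132.
HTMT = 0.2188 / 0.7132 = 0.31.

0.31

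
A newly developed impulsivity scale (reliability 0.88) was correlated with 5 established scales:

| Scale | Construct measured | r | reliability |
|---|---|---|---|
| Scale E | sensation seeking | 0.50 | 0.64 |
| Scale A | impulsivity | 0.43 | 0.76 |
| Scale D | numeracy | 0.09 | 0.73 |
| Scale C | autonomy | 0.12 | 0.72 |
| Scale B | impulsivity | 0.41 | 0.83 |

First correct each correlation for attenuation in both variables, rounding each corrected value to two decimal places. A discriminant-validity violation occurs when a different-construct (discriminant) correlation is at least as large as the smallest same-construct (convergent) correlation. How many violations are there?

1

Disattenuated r (r / √(r_scale · r_new)):
  Scale E (disc): 0.50 / √(0.64·0.88) = 0.67
  Scale A (conv): 0.43 / √(0.76·0.88) = 0.53
  Scale D (disc): 0.09 / √(0.73·0.88) = 0.11
  Scale C (disc): 0.12 / √(0.72·0.88) = 0.15
  Scale B (conv): 0.41 / √(0.83·0.88) = 0.48
Smallest convergent = 0.48. Discriminant values: 0.67, 0.11, 0.15; count ≥ 0.48 → 1.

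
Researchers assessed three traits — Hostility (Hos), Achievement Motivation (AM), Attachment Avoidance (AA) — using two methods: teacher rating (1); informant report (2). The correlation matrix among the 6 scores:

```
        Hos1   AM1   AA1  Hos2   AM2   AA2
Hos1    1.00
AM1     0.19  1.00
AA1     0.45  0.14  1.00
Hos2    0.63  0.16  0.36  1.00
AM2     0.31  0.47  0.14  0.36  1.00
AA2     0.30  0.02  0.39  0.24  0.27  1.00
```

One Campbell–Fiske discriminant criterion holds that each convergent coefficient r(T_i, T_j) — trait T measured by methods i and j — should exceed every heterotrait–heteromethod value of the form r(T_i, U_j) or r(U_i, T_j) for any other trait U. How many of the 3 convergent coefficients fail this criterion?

Checking each validity diagonal entry against its comparison values:
Hos (methods 1·2): 0.63 vs {0.31, 0.16, 0.30, 0.36} → pass.
AM (methods 1·2): 0.47 vs {0.16, 0.31, 0.02, 0.14} → pass.
AA (methods 1·2): 0.39 vs {0.36, 0.30, 0.14, 0.02} → pass.
0 of 3 fail.

0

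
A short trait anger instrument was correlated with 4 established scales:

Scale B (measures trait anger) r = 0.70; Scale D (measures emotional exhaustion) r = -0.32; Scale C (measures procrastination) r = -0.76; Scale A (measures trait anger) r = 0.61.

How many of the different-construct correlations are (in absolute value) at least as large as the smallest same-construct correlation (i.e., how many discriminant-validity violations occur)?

Convergent (same construct = trait anger): Scale B, Scale A.
Smallest convergent = 0.61. Discriminant |r|: 0.32, 0.76; count ≥ 0.61 → 1.

1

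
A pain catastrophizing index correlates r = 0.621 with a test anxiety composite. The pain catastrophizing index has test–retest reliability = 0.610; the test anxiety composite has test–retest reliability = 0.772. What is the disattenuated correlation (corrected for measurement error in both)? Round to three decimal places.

0.905

r_true = r_obs / √(r_xx · r_yy) = 0.621 / √(0.610 × 0.772) = 0.621 / √0.470920 = 0.621 / 0.6862 ≈ 0.905.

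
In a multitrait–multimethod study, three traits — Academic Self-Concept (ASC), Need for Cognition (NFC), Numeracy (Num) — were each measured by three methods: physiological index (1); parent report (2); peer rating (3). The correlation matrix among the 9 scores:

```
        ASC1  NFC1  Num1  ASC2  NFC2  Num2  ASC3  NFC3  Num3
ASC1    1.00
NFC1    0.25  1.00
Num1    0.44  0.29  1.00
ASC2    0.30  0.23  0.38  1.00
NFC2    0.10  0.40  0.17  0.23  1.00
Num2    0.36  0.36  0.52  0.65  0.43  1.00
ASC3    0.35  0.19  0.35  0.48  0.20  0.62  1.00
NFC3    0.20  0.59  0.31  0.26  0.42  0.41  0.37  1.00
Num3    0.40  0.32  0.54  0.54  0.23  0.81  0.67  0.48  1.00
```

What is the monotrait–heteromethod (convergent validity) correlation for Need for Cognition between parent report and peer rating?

Same trait (NFC), different methods: r(NFC2, NFC3) = 0.42.

0.42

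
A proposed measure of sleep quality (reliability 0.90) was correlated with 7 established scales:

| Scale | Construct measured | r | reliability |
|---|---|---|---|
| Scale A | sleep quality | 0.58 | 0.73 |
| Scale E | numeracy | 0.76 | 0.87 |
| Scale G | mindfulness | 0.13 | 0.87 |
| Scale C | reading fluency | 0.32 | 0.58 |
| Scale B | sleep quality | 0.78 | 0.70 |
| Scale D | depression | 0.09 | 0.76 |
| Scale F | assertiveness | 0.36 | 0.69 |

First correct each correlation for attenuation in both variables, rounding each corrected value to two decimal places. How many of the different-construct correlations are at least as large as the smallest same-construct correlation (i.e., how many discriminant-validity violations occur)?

1

Disattenuated r (r / √(r_scale · r_new)):
  Scale A (conv): 0.58 / √(0.73·0.90) = 0.72
  Scale E (disc): 0.76 / √(0.87·0.90) = 0.86
  Scale G (disc): 0.13 / √(0.87·0.90) = 0.15
  Scale C (disc): 0.32 / √(0.58·0.90) = 0.44
  Scale B (conv): 0.78 / √(0.70·0.90) = 0.98
  Scale D (disc): 0.09 / √(0.76·0.90) = 0.11
  Scale F (disc): 0.36 / √(0.69·0.90) = 0.46
Smallest convergent = 0.72. Discriminant values: 0.86, 0.15, 0.44, 0.11, 0.46; count ≥ 0.72 → 1.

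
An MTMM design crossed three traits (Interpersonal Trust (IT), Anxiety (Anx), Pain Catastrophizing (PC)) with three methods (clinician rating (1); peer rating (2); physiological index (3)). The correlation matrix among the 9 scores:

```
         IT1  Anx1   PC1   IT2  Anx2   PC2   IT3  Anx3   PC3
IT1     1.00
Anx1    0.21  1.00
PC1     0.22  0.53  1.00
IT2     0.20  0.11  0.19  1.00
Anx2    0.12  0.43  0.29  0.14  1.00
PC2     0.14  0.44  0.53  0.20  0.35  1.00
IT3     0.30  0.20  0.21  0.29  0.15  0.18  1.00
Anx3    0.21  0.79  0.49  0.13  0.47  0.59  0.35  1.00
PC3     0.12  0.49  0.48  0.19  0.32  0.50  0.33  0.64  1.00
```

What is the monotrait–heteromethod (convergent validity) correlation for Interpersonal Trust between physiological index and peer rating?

0.29

Same trait (IT), different methods: r(IT3, IT2) = 0.29.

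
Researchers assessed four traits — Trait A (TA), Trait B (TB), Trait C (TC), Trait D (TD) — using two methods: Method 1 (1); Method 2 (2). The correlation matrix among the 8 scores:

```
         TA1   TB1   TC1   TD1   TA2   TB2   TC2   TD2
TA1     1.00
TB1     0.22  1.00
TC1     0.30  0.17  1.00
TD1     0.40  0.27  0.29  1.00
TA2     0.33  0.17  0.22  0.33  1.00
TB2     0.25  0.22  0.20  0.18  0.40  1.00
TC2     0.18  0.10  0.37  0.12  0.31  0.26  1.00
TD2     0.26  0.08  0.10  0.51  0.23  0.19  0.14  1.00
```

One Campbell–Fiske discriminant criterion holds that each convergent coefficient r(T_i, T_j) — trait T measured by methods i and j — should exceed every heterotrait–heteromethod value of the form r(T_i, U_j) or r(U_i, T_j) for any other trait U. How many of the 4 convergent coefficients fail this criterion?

2

Convergent coefficients and their comparison sets:
TA (methods 1·2): 0.33 vs {0.25, 0.17, 0.18, 0.22, 0.26, 0.33} → fail.
TB (methods 1·2): 0.22 vs {0.17, 0.25, 0.10, 0.20, 0.08, 0.18} → fail.
TC (methods 1·2): 0.37 vs {0.22, 0.18, 0.20, 0.10, 0.10, 0.12} → pass.
TD (methods 1·2): 0.51 vs {0.33, 0.26, 0.18, 0.08, 0.12, 0.10} → pass.
2 of 4 fail.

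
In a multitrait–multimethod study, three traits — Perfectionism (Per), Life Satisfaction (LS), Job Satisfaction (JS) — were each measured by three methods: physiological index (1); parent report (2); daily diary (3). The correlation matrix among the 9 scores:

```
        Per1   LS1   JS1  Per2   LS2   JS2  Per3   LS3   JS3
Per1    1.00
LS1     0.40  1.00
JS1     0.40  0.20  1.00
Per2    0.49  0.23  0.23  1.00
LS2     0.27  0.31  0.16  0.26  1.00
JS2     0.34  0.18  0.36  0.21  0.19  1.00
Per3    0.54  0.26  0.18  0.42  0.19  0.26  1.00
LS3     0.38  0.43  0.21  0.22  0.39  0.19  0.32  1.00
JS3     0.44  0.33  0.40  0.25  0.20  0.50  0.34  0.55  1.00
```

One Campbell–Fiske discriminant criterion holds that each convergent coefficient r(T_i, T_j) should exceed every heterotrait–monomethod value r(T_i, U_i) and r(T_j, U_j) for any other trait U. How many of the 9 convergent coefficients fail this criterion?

6

Convergent coefficients and their comparison sets:
Per (methods 1·2): 0.49 vs {0.40, 0.26, 0.40, 0.21} → pass.
Per (methods 1·3): 0.54 vs {0.40, 0.32, 0.40, 0.34} → pass.
Per (methods 2·3): 0.42 vs {0.26, 0.32, 0.21, 0.34} → pass.
LS (methods 1·2): 0.31 vs {0.40, 0.26, 0.20, 0.19} → fail.
LS (methods 1·3): 0.43 vs {0.40, 0.32, 0.20, 0.55} → fail.
LS (methods 2·3): 0.39 vs {0.26, 0.32, 0.19, 0.55} → fail.
JS (methods 1·2): 0.36 vs {0.40, 0.21, 0.20, 0.19} → fail.
JS (methods 1·3): 0.40 vs {0.40, 0.34, 0.20, 0.55} → fail.
JS (methods 2·3): 0.50 vs {0.21, 0.34, 0.19, 0.55} → fail.
6 of 9 fail.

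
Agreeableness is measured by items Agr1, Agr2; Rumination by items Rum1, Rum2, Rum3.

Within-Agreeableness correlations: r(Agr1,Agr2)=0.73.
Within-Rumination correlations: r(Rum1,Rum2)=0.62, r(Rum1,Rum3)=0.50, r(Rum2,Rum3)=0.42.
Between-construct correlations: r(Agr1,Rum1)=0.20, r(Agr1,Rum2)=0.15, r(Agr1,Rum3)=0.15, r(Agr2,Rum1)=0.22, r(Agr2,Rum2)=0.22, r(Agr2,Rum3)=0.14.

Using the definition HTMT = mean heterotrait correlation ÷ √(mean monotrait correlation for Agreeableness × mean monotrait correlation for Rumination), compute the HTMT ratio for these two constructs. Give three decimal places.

Mean heterotrait r = 1.08/6 = 0.1800.
Mean within-Agr = 0.73/1 = 0.7300; mean within-Rum = 1.54/3 = 0.5133.
Geometric mean = √(0.7300 × 0.5133) = 0.6121.
HTMT = 0.1800 / 0.6121 = 0.294.

0.294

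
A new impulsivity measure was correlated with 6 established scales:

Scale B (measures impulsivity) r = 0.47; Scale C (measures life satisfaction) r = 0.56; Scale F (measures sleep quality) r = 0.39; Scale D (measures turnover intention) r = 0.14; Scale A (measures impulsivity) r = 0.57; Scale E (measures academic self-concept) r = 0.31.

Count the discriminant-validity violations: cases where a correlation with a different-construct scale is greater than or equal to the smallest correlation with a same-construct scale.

Convergent (same construct = impulsivity): Scale B, Scale A.
Smallest convergent = 0.47. Discriminant values: 0.56, 0.39, 0.14, 0.31; count ≥ 0.47 → 1.

1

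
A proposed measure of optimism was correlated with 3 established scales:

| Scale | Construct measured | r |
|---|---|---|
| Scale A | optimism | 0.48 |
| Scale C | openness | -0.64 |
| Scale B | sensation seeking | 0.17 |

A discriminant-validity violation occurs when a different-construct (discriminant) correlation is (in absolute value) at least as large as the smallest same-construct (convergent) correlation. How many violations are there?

Convergent (same construct = optimism): Scale A.
Smallest convergent = 0.48. Discriminant |r|: 0.64, 0.17; count ≥ 0.48 → 1.

1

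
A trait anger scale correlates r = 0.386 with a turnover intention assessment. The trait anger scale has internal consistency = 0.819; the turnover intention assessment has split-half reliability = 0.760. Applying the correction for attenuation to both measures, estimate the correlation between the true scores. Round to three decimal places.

r_true = r_obs / √(r_xx · r_yy) = 0.386 / √(0.819 × 0.760) = 0.386 / √0.622440 = 0.386 / 0.7889 ≈ 0.489.

0.489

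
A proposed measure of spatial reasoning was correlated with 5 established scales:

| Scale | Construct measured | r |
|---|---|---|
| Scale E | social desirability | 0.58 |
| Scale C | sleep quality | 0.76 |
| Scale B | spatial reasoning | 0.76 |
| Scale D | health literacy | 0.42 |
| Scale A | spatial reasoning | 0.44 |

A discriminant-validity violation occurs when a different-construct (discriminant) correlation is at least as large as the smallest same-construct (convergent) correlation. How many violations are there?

2

Convergent (same construct = spatial reasoning): Scale B, Scale A.
Smallest convergent = 0.44. Discriminant values: 0.58, 0.76, 0.42; count ≥ 0.44 → 2.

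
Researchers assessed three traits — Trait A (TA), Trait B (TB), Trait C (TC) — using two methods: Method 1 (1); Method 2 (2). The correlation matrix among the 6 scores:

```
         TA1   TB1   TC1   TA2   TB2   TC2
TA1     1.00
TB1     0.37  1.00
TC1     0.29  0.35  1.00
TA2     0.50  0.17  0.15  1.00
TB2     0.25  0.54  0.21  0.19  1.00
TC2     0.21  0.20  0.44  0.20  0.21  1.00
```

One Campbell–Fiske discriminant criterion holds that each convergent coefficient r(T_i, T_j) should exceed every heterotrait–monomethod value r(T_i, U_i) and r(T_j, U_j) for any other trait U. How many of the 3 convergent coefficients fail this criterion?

0

Each convergent coefficient versus the relevant comparison correlations:
TA (methods 1·2): 0.50 vs {0.37, 0.19, 0.29, 0.20} → pass.
TB (methods 1·2): 0.54 vs {0.37, 0.19, 0.35, 0.21} → pass.
TC (methods 1·2): 0.44 vs {0.29, 0.20, 0.35, 0.21} → pass.
0 of 3 fail.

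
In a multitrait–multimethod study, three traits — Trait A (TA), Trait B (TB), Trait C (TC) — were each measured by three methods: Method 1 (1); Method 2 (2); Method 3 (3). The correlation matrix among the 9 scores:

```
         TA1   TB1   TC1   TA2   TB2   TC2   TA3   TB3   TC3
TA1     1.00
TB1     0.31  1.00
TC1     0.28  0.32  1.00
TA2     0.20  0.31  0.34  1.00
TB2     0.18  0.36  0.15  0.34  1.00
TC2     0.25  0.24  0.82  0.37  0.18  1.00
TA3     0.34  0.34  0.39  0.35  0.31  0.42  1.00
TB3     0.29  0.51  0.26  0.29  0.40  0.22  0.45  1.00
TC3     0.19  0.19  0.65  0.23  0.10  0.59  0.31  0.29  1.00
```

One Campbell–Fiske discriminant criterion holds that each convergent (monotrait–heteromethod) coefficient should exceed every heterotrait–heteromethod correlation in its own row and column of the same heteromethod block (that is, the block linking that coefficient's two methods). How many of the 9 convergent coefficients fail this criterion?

Checking each validity diagonal entry against its comparison values:
TA (methods 1·2): 0.20 vs {0.18, 0.31, 0.25, 0.34} → fail.
TA (methods 1·3): 0.34 vs {0.29, 0.34, 0.19, 0.39} → fail.
TA (methods 2·3): 0.35 vs {0.29, 0.31, 0.23, 0.42} → fail.
TB (methods 1·2): 0.36 vs {0.31, 0.18, 0.24, 0.15} → pass.
TB (methods 1·3): 0.51 vs {0.34, 0.29, 0.19, 0.26} → pass.
TB (methods 2·3): 0.40 vs {0.31, 0.29, 0.10, 0.22} → pass.
TC (methods 1·2): 0.82 vs {0.34, 0.25, 0.15, 0.24} → pass.
TC (methods 1·3): 0.65 vs {0.39, 0.19, 0.26, 0.19} → pass.
TC (methods 2·3): 0.59 vs {0.42, 0.23, 0.22, 0.10} → pass.
3 of 9 fail.

3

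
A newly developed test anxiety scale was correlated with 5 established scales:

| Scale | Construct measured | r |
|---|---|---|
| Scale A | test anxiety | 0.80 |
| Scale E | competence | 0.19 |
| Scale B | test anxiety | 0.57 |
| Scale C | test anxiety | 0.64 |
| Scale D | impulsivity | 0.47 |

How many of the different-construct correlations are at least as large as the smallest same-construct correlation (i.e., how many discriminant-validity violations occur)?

0

Convergent (same construct = test anxiety): Scale A, Scale B, Scale C.
Smallest convergent = 0.57. Discriminant values: 0.19, 0.47; count ≥ 0.57 → 0.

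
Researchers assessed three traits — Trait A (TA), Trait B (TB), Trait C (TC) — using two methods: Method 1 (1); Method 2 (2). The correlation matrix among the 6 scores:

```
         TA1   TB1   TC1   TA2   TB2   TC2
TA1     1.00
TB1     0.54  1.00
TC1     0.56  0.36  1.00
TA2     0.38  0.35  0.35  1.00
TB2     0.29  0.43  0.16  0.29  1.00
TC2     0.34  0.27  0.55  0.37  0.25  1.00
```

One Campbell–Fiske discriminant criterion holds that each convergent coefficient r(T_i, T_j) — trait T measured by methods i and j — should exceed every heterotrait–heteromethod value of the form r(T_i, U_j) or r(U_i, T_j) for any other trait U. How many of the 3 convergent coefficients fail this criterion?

Each convergent coefficient versus the relevant comparison correlations:
TA (methods 1·2): 0.38 vs {0.29, 0.35, 0.34, 0.35} → pass.
TB (methods 1·2): 0.43 vs {0.35, 0.29, 0.27, 0.16} → pass.
TC (methods 1·2): 0.55 vs {0.35, 0.34, 0.16, 0.27} → pass.
0 of 3 fail.

0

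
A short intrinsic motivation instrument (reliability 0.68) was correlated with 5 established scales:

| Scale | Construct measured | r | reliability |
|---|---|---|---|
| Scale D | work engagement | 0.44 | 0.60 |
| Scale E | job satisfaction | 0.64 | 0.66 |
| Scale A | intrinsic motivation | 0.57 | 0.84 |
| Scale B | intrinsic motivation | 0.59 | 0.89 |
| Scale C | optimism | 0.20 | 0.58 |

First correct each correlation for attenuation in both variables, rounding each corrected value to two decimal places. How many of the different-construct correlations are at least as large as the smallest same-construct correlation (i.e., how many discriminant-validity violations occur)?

1

Disattenuated r (r / √(r_scale · r_new)):
  Scale D (disc): 0.44 / √(0.60·0.68) = 0.69
  Scale E (disc): 0.64 / √(0.66·0.68) = 0.96
  Scale A (conv): 0.57 / √(0.84·0.68) = 0.75
  Scale B (conv): 0.59 / √(0.89·0.68) = 0.76
  Scale C (disc): 0.20 / √(0.58·0.68) = 0.32
Smallest convergent = 0.75. Discriminant values: 0.69, 0.96, 0.32; count ≥ 0.75 → 1.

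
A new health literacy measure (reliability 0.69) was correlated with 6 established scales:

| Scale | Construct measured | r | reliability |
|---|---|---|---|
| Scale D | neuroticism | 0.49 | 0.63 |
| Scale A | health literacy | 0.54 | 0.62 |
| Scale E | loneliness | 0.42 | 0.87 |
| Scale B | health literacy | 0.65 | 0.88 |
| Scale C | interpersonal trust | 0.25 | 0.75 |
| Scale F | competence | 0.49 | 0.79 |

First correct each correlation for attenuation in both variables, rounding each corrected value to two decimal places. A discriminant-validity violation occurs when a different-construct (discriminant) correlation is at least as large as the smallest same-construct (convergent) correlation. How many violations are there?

0

Disattenuated r (r / √(r_scale · r_new)):
  Scale D (disc): 0.49 / √(0.63·0.69) = 0.74
  Scale A (conv): 0.54 / √(0.62·0.69) = 0.83
  Scale E (disc): 0.42 / √(0.87·0.69) = 0.54
  Scale B (conv): 0.65 / √(0.88·0.69) = 0.83
  Scale C (disc): 0.25 / √(0.75·0.69) = 0.35
  Scale F (disc): 0.49 / √(0.79·0.69) = 0.66
Smallest convergent = 0.83. Discriminant values: 0.74, 0.54, 0.35, 0.66; count ≥ 0.83 → 0.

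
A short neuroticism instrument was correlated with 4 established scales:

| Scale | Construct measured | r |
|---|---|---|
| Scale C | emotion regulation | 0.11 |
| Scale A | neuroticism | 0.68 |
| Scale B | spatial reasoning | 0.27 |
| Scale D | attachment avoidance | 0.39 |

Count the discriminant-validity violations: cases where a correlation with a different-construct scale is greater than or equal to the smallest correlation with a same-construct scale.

0

Convergent (same construct = neuroticism): Scale A.
Smallest convergent = 0.68. Discriminant values: 0.11, 0.27, 0.39; count ≥ 0.68 → 0.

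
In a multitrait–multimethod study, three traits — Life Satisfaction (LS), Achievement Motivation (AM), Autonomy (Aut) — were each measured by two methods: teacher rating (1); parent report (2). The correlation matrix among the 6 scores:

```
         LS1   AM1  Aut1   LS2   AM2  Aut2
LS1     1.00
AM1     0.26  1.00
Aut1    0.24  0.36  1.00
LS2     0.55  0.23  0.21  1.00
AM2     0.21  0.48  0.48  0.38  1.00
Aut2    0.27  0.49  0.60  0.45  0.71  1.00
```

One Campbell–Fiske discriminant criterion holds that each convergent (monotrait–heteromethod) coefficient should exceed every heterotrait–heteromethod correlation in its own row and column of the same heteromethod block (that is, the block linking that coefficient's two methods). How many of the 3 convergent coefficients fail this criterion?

Convergent coefficients and their comparison sets:
LS (methods 1·2): 0.55 vs {0.21, 0.23, 0.27, 0.21} → pass.
AM (methods 1·2): 0.48 vs {0.23, 0.21, 0.49, 0.48} → fail.
Aut (methods 1·2): 0.60 vs {0.21, 0.27, 0.48, 0.49} → pass.
1 of 3 fail.

1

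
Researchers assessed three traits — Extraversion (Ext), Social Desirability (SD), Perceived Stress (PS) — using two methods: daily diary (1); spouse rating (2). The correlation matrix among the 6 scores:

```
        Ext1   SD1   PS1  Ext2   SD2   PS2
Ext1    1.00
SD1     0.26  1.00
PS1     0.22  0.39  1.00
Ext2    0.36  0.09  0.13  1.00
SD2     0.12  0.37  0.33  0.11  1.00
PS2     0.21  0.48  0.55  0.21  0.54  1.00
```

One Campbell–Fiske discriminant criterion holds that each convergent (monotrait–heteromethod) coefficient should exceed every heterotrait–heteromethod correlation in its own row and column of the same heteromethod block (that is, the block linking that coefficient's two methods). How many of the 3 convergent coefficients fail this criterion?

Convergent coefficients and their comparison sets:
Ext (methods 1·2): 0.36 vs {0.12, 0.09, 0.21, 0.13} → pass.
SD (methods 1·2): 0.37 vs {0.09, 0.12, 0.48, 0.33} → fail.
PS (methods 1·2): 0.55 vs {0.13, 0.21, 0.33, 0.48} → pass.
1 of 3 fail.

1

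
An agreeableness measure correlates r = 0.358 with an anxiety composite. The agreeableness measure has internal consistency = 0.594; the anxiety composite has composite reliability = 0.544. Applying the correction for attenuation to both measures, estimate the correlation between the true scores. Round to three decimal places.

0.630

r_true = r_obs / √(r_xx · r_yy) = 0.358 / √(0.594 × 0.544) = 0.358 / √0.323136 = 0.358 / 0.5685 ≈ 0.630.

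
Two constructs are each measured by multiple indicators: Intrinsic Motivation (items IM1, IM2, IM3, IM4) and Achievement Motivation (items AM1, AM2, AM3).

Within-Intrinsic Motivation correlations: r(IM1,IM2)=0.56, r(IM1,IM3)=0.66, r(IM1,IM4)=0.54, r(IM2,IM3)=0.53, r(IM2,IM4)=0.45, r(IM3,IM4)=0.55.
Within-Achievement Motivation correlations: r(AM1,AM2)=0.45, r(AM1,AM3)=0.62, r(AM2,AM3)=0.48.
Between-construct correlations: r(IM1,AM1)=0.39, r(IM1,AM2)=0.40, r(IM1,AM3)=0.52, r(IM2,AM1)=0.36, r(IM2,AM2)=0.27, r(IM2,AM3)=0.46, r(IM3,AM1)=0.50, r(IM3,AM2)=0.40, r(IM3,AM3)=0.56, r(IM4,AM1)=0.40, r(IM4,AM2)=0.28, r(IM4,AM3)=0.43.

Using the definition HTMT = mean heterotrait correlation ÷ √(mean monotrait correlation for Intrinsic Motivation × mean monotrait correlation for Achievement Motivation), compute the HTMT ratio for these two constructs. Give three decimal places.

0.778

Between-construct mean = 4.97/12 = 0.4142.
Mean within-IM = 3.29/6 = 0.5483; mean within-AM = 1.55/3 = 0.5167.
Geometric mean = √(0.5483 × 0.5167) = 0.5323.
HTMT = 0.4142 / 0.5323 = 0.778.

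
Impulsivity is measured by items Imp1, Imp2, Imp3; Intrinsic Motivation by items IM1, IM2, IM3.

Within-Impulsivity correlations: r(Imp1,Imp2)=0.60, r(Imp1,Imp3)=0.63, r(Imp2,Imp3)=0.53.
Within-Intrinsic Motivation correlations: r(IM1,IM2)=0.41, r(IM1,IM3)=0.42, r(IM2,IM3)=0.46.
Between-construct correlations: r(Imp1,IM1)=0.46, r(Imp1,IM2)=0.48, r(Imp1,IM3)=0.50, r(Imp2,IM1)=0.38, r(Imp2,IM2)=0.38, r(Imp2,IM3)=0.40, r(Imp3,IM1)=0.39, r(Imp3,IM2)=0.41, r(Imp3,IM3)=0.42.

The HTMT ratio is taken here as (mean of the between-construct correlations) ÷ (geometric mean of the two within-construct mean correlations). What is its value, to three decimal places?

Mean between = 3.82/9 = 0.4244.
Mean within-Imp = 1.76/3 = 0.5867; mean within-IM = 1.29/3 = 0.4300.
Geometric mean = √(0.5867 × 0.4300) = 0.5023.
HTMT = 0.4244 / 0.5023 = 0.845.

0.845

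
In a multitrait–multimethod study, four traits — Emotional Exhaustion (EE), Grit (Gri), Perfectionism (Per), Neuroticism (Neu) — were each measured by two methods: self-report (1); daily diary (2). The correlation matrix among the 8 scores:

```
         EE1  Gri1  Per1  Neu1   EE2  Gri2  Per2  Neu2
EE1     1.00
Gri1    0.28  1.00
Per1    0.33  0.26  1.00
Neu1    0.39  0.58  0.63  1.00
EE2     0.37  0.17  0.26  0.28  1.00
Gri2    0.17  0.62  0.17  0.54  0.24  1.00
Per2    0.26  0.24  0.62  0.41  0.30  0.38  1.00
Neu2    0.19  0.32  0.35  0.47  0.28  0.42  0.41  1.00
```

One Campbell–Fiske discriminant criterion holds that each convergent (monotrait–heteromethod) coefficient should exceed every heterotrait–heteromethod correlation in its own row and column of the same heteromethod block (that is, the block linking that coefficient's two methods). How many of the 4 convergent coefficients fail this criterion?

1

Checking each validity diagonal entry against its comparison values:
EE (methods 1·2): 0.37 vs {0.17, 0.17, 0.26, 0.26, 0.19, 0.28} → pass.
Gri (methods 1·2): 0.62 vs {0.17, 0.17, 0.24, 0.17, 0.32, 0.54} → pass.
Per (methods 1·2): 0.62 vs {0.26, 0.26, 0.17, 0.24, 0.35, 0.41} → pass.
Neu (methods 1·2): 0.47 vs {0.28, 0.19, 0.54, 0.32, 0.41, 0.35} → fail.
1 of 4 fail.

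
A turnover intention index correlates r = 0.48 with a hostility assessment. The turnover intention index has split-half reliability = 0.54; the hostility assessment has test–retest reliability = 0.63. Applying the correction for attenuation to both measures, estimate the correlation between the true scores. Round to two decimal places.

0.82

r_true = r_obs / √(r_xx · r_yy) = 0.48 / √(0.54 × 0.63) = 0.48 / √0.3402 = 0.48 / 0.5833 ≈ 0.82.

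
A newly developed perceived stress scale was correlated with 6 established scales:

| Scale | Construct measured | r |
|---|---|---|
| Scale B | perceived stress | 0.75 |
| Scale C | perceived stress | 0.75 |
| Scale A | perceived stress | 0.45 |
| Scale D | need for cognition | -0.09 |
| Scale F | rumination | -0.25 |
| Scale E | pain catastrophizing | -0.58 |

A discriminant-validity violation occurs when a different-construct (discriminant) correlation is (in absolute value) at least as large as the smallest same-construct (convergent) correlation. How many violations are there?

1

Convergent (same construct = perceived stress): Scale B, Scale C, Scale A.
Smallest convergent = 0.45. Discriminant |r|: 0.09, 0.25, 0.58; count ≥ 0.45 → 1.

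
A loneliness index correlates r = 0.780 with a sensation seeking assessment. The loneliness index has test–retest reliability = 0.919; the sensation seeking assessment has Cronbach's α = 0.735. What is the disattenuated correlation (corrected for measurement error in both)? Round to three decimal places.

0.949

r_true = r_obs / √(r_xx · r_yy) = 0.780 / √(0.919 × 0.735) = 0.780 / √0.675465 = 0.780 / 0.8219 ≈ 0.949.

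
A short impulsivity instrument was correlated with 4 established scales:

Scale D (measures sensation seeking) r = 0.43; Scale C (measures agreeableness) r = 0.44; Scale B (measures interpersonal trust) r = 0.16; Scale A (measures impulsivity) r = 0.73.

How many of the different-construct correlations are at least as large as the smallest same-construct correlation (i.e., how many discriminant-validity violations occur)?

0

Convergent (same construct = impulsivity): Scale A.
Smallest convergent = 0.73. Discriminant values: 0.43, 0.44, 0.16; count ≥ 0.73 → 0.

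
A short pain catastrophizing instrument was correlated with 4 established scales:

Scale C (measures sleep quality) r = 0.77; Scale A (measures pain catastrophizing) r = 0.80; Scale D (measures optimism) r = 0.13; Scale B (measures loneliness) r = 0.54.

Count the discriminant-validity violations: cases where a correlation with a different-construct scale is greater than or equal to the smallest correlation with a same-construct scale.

0

Convergent (same construct = pain catastrophizing): Scale A.
Smallest convergent = 0.80. Discriminant values: 0.77, 0.13, 0.54; count ≥ 0.80 → 0.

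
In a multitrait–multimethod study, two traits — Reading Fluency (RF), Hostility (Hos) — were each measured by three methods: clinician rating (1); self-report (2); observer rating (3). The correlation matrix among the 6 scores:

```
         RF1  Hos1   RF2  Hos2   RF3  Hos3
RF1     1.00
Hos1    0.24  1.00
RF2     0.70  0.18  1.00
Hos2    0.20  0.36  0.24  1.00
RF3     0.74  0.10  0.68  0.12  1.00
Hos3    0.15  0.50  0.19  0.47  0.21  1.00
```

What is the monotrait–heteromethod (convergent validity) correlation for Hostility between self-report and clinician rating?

0.36

Same trait (Hos), different methods: r(Hos2, Hos1) = 0.36.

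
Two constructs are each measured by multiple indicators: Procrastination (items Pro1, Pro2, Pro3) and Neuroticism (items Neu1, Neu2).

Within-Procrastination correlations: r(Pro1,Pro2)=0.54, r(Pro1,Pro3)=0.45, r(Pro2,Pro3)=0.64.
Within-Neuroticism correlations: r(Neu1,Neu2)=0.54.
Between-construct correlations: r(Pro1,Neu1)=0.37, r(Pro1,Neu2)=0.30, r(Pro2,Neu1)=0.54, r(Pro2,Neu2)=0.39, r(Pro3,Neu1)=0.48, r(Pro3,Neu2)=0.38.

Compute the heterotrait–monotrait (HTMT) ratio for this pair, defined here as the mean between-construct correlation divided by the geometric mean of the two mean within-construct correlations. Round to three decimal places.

Between-construct mean = 2.46/6 = 0.4100.
Mean within-Pro = 1.63/3 = 0.5433; mean within-Neu = 0.54/1 = 0.5400.
Geometric mean = √(0.5433 × 0.5400) = 0.5416.
HTMT = 0.4100 / 0.5416 = 0.757.

0.757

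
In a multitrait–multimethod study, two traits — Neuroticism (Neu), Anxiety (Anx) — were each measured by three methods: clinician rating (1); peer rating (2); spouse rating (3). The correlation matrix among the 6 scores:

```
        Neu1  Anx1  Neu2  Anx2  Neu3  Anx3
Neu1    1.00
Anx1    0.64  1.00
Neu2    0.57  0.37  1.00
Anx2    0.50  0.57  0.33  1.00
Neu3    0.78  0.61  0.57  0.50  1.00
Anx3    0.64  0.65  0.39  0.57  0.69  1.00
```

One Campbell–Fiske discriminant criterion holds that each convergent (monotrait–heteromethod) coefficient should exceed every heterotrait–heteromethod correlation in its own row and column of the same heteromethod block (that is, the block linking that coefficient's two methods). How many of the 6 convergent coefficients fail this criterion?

Checking each validity diagonal entry against its comparison values:
Neu (methods 1·2): 0.57 vs {0.50, 0.37} → pass.
Neu (methods 1·3): 0.78 vs {0.64, 0.61} → pass.
Neu (methods 2·3): 0.57 vs {0.39, 0.50} → pass.
Anx (methods 1·2): 0.57 vs {0.37, 0.50} → pass.
Anx (methods 1·3): 0.65 vs {0.61, 0.64} → pass.
Anx (methods 2·3): 0.57 vs {0.50, 0.39} → pass.
0 of 6 fail.

0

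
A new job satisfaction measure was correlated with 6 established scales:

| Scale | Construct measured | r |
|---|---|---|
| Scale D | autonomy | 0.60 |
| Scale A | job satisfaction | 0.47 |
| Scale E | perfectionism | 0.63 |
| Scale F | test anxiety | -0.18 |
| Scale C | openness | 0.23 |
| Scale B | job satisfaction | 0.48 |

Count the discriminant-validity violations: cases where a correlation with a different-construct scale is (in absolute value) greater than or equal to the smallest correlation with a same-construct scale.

2

Convergent (same construct = job satisfaction): Scale A, Scale B.
Smallest convergent = 0.47. Discriminant |r|: 0.60, 0.63, 0.18, 0.23; count ≥ 0.47 → 2.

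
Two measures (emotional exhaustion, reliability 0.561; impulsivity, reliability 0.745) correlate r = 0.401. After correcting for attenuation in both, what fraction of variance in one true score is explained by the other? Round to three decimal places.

Disattenuated r = 0.401 / √(0.561 × 0.745) = 0.401 / 0.6465 = 0.6203.
Shared true-score variance = 0.6203² = 0.3848 ≈ 0.385.

0.385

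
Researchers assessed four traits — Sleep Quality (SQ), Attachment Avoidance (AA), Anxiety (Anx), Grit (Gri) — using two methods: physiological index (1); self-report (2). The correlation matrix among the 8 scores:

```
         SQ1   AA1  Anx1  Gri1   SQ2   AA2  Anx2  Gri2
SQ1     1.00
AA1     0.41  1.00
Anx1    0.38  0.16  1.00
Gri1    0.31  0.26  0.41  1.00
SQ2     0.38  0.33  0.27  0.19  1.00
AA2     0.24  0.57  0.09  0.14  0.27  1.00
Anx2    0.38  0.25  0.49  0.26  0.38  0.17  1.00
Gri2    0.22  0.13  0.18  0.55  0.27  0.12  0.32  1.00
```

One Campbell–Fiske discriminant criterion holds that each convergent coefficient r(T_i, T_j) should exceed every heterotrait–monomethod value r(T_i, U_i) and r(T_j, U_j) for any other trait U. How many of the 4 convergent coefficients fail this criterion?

Checking each validity diagonal entry against its comparison values:
SQ (methods 1·2): 0.38 vs {0.41, 0.27, 0.38, 0.38, 0.31, 0.27} → fail.
AA (methods 1·2): 0.57 vs {0.41, 0.27, 0.16, 0.17, 0.26, 0.12} → pass.
Anx (methods 1·2): 0.49 vs {0.38, 0.38, 0.16, 0.17, 0.41, 0.32} → pass.
Gri (methods 1·2): 0.55 vs {0.31, 0.27, 0.26, 0.12, 0.41, 0.32} → pass.
1 of 4 fail.

1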